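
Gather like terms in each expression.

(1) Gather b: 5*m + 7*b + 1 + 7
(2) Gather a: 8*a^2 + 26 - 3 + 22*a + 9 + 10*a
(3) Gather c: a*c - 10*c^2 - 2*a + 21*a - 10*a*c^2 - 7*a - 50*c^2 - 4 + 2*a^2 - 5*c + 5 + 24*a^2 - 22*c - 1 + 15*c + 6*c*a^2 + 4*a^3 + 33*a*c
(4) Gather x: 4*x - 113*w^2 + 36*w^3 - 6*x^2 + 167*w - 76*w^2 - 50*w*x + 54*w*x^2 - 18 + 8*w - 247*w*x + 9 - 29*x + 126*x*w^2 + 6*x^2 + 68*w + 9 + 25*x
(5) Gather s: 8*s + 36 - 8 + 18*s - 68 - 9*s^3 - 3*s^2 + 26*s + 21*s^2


(1) = 7*b + 5*m + 8
(2) = 8*a^2 + 32*a + 32
(3) = 4*a^3 + 26*a^2 + 12*a + c^2*(-10*a - 60) + c*(6*a^2 + 34*a - 12)
(4) = 36*w^3 - 189*w^2 + 54*w*x^2 + 243*w + x*(126*w^2 - 297*w)
(5) = -9*s^3 + 18*s^2 + 52*s - 40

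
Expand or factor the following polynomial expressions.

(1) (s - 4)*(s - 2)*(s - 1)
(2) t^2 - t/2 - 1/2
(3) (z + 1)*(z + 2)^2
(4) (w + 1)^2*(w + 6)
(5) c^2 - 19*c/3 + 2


(1) = s^3 - 7*s^2 + 14*s - 8
(2) = (t - 1)*(t + 1/2)
(3) = z^3 + 5*z^2 + 8*z + 4
(4) = w^3 + 8*w^2 + 13*w + 6
(5) = (c - 6)*(c - 1/3)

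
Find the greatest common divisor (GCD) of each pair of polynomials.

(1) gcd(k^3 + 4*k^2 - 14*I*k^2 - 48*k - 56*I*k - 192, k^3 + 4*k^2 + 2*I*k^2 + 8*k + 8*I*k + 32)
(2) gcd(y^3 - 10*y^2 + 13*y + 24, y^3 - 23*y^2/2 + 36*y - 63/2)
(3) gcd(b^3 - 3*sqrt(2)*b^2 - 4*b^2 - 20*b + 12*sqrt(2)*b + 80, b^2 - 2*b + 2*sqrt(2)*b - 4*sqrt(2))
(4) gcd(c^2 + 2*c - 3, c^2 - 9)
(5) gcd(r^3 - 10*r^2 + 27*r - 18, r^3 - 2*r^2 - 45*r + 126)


(1) = k + 4
(2) = y - 3
(3) = gcd((b - 4)*(b - 5*sqrt(2))*(b + 2*sqrt(2)), (b - 2)*(b + 2*sqrt(2))) = b + 2*sqrt(2)
(4) = c + 3
(5) = gcd((r - 6)*(r - 3)*(r - 1), (r - 6)*(r - 3)*(r + 7)) = r^2 - 9*r + 18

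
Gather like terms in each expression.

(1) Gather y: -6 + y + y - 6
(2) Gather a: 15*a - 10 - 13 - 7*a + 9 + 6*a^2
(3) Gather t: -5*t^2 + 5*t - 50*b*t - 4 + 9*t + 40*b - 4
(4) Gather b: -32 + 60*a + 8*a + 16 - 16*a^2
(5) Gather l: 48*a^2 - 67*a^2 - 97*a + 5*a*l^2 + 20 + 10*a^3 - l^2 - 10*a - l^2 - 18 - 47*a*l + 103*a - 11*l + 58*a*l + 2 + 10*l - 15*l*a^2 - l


(1) = 2*y - 12
(2) = 6*a^2 + 8*a - 14
(3) = 40*b - 5*t^2 + t*(14 - 50*b) - 8
(4) = -16*a^2 + 68*a - 16
(5) = 10*a^3 - 19*a^2 - 4*a + l^2*(5*a - 2) + l*(-15*a^2 + 11*a - 2) + 4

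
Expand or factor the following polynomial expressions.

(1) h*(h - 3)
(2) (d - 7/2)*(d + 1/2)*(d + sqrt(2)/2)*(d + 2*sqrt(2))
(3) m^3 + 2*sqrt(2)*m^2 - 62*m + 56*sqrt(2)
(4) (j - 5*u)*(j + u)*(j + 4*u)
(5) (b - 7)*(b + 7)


(1) = h^2 - 3*h
(2) = d^4 - 3*d^3 + 5*sqrt(2)*d^3/2 - 15*sqrt(2)*d^2/2 + d^2/4 - 35*sqrt(2)*d/8 - 6*d - 7/2
(3) = (m - 4*sqrt(2))*(m - sqrt(2))*(m + 7*sqrt(2))
(4) = j^3 - 21*j*u^2 - 20*u^3
(5) = b^2 - 49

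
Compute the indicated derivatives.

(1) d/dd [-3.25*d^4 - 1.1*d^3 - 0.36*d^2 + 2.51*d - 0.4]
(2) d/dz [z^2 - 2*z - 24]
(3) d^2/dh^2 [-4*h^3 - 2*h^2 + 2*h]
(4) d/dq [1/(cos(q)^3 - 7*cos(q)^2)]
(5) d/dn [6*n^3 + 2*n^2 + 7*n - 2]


(1) = -13.0*d^3 - 3.3*d^2 - 0.72*d + 2.51
(2) = 2*z - 2
(3) = -24*h - 4
(4) = (3*cos(q) - 14)*sin(q)/((cos(q) - 7)^2*cos(q)^3)
(5) = 18*n^2 + 4*n + 7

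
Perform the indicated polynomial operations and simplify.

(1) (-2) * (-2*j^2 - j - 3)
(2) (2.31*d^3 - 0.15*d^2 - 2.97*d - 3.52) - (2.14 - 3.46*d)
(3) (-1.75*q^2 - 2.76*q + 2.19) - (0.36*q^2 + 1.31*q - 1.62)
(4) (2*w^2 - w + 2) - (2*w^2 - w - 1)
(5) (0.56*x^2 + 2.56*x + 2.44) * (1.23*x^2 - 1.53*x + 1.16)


(1) = 4*j^2 + 2*j + 6
(2) = 2.31*d^3 - 0.15*d^2 + 0.49*d - 5.66
(3) = -2.11*q^2 - 4.07*q + 3.81
(4) = 3
(5) = 0.6888*x^4 + 2.292*x^3 - 0.266*x^2 - 0.7636*x + 2.8304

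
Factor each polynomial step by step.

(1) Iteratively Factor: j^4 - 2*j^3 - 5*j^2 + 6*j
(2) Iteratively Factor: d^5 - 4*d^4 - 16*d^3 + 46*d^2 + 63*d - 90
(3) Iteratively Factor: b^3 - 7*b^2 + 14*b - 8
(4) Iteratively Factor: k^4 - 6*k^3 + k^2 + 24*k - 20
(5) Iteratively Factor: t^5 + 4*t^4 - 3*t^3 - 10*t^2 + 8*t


(1) = (j - 3)*(j^3 + j^2 - 2*j) = (j - 3)*(j + 2)*(j^2 - j) = (j - 3)*(j - 1)*(j + 2)*(j)
(2) = (d - 5)*(d^4 + d^3 - 11*d^2 - 9*d + 18) = (d - 5)*(d - 1)*(d^3 + 2*d^2 - 9*d - 18) = (d - 5)*(d - 1)*(d + 3)*(d^2 - d - 6) = (d - 5)*(d - 3)*(d - 1)*(d + 3)*(d + 2)
(3) = (b - 2)*(b^2 - 5*b + 4) = (b - 2)*(b - 1)*(b - 4)
(4) = (k - 2)*(k^3 - 4*k^2 - 7*k + 10) = (k - 2)*(k - 1)*(k^2 - 3*k - 10) = (k - 2)*(k - 1)*(k + 2)*(k - 5)
(5) = (t)*(t^4 + 4*t^3 - 3*t^2 - 10*t + 8) = t*(t + 4)*(t^3 - 3*t + 2) = t*(t - 1)*(t + 4)*(t^2 + t - 2) = t*(t - 1)^2*(t + 4)*(t + 2)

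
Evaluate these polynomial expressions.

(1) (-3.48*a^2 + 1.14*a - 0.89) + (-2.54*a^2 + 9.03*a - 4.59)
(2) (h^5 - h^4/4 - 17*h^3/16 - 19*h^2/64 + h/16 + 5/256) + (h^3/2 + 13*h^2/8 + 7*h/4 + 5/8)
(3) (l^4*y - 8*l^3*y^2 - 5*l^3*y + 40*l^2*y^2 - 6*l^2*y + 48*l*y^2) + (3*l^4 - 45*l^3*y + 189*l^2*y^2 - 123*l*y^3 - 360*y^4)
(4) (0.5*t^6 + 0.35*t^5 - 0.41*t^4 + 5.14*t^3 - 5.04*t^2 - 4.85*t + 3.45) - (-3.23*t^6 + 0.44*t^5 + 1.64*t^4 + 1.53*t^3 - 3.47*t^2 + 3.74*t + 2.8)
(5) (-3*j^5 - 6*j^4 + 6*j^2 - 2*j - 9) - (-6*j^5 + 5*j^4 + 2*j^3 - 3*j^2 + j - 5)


(1) = -6.02*a^2 + 10.17*a - 5.48
(2) = h^5 - h^4/4 - 9*h^3/16 + 85*h^2/64 + 29*h/16 + 165/256
(3) = l^4*y + 3*l^4 - 8*l^3*y^2 - 50*l^3*y + 229*l^2*y^2 - 6*l^2*y - 123*l*y^3 + 48*l*y^2 - 360*y^4
(4) = 3.73*t^6 - 0.09*t^5 - 2.05*t^4 + 3.61*t^3 - 1.57*t^2 - 8.59*t + 0.65
(5) = 3*j^5 - 11*j^4 - 2*j^3 + 9*j^2 - 3*j - 4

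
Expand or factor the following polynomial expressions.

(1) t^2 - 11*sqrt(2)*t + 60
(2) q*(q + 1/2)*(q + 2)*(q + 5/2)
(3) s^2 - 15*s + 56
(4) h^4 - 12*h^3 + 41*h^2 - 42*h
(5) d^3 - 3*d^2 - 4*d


(1) = (t - 6*sqrt(2))*(t - 5*sqrt(2))
(2) = q^4 + 5*q^3 + 29*q^2/4 + 5*q/2
(3) = (s - 8)*(s - 7)
(4) = h*(h - 7)*(h - 3)*(h - 2)
(5) = d*(d - 4)*(d + 1)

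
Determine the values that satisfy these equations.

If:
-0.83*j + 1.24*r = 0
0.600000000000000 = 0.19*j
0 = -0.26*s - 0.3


Then:
j = 3.16
r = 2.11
s = -1.15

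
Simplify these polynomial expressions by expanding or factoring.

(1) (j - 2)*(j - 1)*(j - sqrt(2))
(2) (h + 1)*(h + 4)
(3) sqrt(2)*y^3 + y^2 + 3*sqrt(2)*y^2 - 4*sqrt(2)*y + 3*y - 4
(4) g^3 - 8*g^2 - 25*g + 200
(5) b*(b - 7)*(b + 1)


(1) = j^3 - 3*j^2 - sqrt(2)*j^2 + 2*j + 3*sqrt(2)*j - 2*sqrt(2)
(2) = h^2 + 5*h + 4
(3) = (y - 1)*(y + 4)*(sqrt(2)*y + 1)
(4) = (g - 8)*(g - 5)*(g + 5)
(5) = b^3 - 6*b^2 - 7*b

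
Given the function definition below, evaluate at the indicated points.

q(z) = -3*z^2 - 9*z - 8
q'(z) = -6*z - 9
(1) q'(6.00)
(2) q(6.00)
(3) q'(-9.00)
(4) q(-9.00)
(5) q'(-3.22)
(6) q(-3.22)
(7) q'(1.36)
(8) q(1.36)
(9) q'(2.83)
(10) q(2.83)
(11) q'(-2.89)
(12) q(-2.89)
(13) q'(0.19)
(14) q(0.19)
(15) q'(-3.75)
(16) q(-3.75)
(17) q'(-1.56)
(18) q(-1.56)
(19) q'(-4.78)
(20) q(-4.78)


(1) = -45.00
(2) = -170.00
(3) = 45.00
(4) = -170.00
(5) = 10.32
(6) = -10.13
(7) = -17.16
(8) = -25.79
(9) = -25.98
(10) = -57.50
(11) = 8.34
(12) = -7.05
(13) = -10.14
(14) = -9.82
(15) = 13.50
(16) = -16.44
(17) = 0.36
(18) = -1.26
(19) = 19.68
(20) = -33.53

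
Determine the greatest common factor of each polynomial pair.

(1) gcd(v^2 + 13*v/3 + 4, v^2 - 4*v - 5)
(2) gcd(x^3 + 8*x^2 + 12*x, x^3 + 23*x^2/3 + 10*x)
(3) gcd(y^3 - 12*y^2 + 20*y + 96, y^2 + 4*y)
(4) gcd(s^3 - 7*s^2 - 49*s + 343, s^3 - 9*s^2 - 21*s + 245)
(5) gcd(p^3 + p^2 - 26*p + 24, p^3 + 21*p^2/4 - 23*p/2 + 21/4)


(1) = gcd((v + 4/3)*(v + 3), (v - 5)*(v + 1)) = 1
(2) = x^2 + 6*x
(3) = 1
(4) = gcd((s - 7)^2*(s + 7), (s - 7)^2*(s + 5)) = s^2 - 14*s + 49
(5) = gcd((p - 4)*(p - 1)*(p + 6), (p - 1)*(p - 3/4)*(p + 7)) = p - 1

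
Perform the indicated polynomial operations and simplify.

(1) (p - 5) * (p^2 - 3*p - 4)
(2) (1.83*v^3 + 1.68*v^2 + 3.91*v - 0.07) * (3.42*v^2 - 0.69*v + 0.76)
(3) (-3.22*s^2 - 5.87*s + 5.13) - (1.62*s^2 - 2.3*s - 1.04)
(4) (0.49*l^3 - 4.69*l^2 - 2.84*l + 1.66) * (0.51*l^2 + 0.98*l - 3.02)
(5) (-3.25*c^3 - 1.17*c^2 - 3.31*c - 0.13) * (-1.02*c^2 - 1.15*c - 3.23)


(1) = p^3 - 8*p^2 + 11*p + 20
(2) = 6.2586*v^5 + 4.4829*v^4 + 13.6038*v^3 - 1.6605*v^2 + 3.0199*v - 0.0532
(3) = -4.84*s^2 - 3.57*s + 6.17
(4) = 0.2499*l^5 - 1.9117*l^4 - 7.5244*l^3 + 12.2272*l^2 + 10.2036*l - 5.0132
(5) = 3.315*c^5 + 4.9309*c^4 + 15.2192*c^3 + 7.7182*c^2 + 10.8408*c + 0.4199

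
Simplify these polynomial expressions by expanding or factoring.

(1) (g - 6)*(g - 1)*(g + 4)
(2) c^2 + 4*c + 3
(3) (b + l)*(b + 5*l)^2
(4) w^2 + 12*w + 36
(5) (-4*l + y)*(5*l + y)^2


(1) = g^3 - 3*g^2 - 22*g + 24
(2) = (c + 1)*(c + 3)
(3) = b^3 + 11*b^2*l + 35*b*l^2 + 25*l^3
(4) = (w + 6)^2
(5) = -100*l^3 - 15*l^2*y + 6*l*y^2 + y^3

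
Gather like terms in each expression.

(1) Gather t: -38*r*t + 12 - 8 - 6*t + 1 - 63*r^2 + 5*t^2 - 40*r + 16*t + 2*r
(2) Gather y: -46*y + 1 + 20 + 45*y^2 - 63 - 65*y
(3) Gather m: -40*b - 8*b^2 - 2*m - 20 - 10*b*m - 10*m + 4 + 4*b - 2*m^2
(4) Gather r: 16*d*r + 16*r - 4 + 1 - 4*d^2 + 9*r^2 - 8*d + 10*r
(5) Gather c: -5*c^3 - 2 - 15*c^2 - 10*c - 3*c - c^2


(1) = -63*r^2 - 38*r + 5*t^2 + t*(10 - 38*r) + 5
(2) = 45*y^2 - 111*y - 42
(3) = -8*b^2 - 36*b - 2*m^2 + m*(-10*b - 12) - 16
(4) = -4*d^2 - 8*d + 9*r^2 + r*(16*d + 26) - 3
(5) = -5*c^3 - 16*c^2 - 13*c - 2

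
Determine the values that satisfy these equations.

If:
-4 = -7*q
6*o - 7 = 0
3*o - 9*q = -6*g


Then:
g = 23/84
o = 7/6
q = 4/7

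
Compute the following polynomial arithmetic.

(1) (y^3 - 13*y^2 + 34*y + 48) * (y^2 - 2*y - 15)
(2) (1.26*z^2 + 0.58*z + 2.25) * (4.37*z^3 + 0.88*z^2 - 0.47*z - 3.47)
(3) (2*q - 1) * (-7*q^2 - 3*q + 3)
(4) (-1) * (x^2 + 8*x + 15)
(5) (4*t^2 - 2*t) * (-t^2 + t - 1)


(1) = y^5 - 15*y^4 + 45*y^3 + 175*y^2 - 606*y - 720
(2) = 5.5062*z^5 + 3.6434*z^4 + 9.7507*z^3 - 2.6648*z^2 - 3.0701*z - 7.8075
(3) = -14*q^3 + q^2 + 9*q - 3
(4) = -x^2 - 8*x - 15
(5) = -4*t^4 + 6*t^3 - 6*t^2 + 2*t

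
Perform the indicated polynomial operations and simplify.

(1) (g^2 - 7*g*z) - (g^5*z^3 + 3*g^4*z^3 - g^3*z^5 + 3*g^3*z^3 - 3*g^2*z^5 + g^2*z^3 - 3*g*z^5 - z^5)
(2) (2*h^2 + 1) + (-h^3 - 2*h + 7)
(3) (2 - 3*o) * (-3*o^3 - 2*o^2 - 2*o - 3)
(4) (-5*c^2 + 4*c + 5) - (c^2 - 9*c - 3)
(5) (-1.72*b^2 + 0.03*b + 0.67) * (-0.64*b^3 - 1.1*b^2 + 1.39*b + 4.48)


(1) = -g^5*z^3 - 3*g^4*z^3 + g^3*z^5 - 3*g^3*z^3 + 3*g^2*z^5 - g^2*z^3 + g^2 + 3*g*z^5 - 7*g*z + z^5
(2) = -h^3 + 2*h^2 - 2*h + 8
(3) = 9*o^4 + 2*o^2 + 5*o - 6
(4) = -6*c^2 + 13*c + 8
(5) = 1.1008*b^5 + 1.8728*b^4 - 2.8526*b^3 - 8.4009*b^2 + 1.0657*b + 3.0016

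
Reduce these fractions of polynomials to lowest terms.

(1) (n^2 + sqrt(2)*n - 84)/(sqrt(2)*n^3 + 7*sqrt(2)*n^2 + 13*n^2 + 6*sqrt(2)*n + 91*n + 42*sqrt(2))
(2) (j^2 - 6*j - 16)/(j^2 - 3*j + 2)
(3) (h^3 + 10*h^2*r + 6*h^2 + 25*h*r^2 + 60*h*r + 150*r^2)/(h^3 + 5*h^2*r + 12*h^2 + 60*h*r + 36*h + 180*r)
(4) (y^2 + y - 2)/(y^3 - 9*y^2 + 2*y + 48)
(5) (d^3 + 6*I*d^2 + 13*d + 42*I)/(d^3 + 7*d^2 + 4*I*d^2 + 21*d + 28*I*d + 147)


(1) = (n^2 + sqrt(2)*n - 84)/(sqrt(2)*n^3 + n^2*(7*sqrt(2) + 13) + n*(6*sqrt(2) + 91) + 42*sqrt(2))
(2) = (j^2 - 6*j - 16)/(j^2 - 3*j + 2)
(3) = (h + 5*r)/(h + 6)
(4) = (y - 1)/(y^2 - 11*y + 24)
(5) = (d + 2*I)/(d + 7)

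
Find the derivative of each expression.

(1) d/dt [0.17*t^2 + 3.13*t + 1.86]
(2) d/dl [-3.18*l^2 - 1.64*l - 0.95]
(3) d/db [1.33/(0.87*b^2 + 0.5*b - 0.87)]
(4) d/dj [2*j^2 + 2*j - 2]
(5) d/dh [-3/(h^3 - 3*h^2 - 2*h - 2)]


(1) = 0.34*t + 3.13
(2) = -6.36*l - 1.64
(3) = (-2.3142*b - 0.665)/(0.87*b^2 + 0.5*b - 0.87)^2
(4) = 4*j + 2
(5) = 3*(3*h^2 - 6*h - 2)/(-h^3 + 3*h^2 + 2*h + 2)^2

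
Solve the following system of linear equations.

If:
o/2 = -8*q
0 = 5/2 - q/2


Then:
o = -80
q = 5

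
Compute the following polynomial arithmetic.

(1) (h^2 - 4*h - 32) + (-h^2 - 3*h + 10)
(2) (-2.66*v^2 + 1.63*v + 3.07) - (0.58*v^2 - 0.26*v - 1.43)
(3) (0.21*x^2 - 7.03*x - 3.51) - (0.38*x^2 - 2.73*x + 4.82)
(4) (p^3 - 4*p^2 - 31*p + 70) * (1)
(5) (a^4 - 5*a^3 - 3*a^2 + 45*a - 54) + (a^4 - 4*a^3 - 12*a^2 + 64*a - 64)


(1) = -7*h - 22
(2) = -3.24*v^2 + 1.89*v + 4.5
(3) = -0.17*x^2 - 4.3*x - 8.33
(4) = p^3 - 4*p^2 - 31*p + 70
(5) = 2*a^4 - 9*a^3 - 15*a^2 + 109*a - 118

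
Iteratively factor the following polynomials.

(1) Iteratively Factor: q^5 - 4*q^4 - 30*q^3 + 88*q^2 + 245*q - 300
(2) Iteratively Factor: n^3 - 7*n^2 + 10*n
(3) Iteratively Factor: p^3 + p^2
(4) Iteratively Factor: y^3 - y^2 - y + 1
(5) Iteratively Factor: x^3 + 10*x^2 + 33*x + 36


(1) = (q + 3)*(q^4 - 7*q^3 - 9*q^2 + 115*q - 100) = (q - 5)*(q + 3)*(q^3 - 2*q^2 - 19*q + 20) = (q - 5)*(q + 3)*(q + 4)*(q^2 - 6*q + 5) = (q - 5)^2*(q + 3)*(q + 4)*(q - 1)
(2) = (n)*(n^2 - 7*n + 10) = n*(n - 5)*(n - 2)
(3) = (p + 1)*(p^2) = p*(p + 1)*(p)
(4) = (y - 1)*(y^2 - 1) = (y - 1)^2*(y + 1)
(5) = (x + 3)*(x^2 + 7*x + 12) = (x + 3)^2*(x + 4)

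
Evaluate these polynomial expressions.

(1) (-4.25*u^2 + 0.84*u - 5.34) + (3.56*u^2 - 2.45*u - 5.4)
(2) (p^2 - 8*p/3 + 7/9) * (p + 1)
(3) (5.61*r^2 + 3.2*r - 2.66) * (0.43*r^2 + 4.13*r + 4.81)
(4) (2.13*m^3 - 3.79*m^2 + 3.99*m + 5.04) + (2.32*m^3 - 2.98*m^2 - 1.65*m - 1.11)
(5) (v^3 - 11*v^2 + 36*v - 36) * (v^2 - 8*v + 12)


(1) = -0.69*u^2 - 1.61*u - 10.74
(2) = p^3 - 5*p^2/3 - 17*p/9 + 7/9
(3) = 2.4123*r^4 + 24.5453*r^3 + 39.0563*r^2 + 4.4062*r - 12.7946
(4) = 4.45*m^3 - 6.77*m^2 + 2.34*m + 3.93
(5) = v^5 - 19*v^4 + 136*v^3 - 456*v^2 + 720*v - 432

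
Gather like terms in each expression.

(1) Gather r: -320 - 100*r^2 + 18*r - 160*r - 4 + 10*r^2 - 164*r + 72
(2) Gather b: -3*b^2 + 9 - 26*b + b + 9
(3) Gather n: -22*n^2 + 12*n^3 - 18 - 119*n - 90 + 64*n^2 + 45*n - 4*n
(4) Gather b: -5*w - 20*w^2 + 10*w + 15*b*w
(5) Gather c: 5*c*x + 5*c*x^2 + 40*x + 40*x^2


(1) = -90*r^2 - 306*r - 252
(2) = -3*b^2 - 25*b + 18
(3) = 12*n^3 + 42*n^2 - 78*n - 108
(4) = 15*b*w - 20*w^2 + 5*w
(5) = c*(5*x^2 + 5*x) + 40*x^2 + 40*x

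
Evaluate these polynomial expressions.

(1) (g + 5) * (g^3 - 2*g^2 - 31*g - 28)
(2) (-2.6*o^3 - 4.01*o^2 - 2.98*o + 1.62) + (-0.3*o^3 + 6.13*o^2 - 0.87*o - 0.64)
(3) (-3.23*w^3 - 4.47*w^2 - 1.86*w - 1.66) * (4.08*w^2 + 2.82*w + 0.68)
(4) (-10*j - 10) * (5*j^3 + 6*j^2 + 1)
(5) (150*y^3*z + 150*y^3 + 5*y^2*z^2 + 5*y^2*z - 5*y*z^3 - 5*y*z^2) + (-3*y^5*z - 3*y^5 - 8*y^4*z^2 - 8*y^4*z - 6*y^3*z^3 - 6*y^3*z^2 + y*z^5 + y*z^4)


(1) = g^4 + 3*g^3 - 41*g^2 - 183*g - 140
(2) = -2.9*o^3 + 2.12*o^2 - 3.85*o + 0.98
(3) = -13.1784*w^5 - 27.3462*w^4 - 22.3906*w^3 - 15.0576*w^2 - 5.946*w - 1.1288
(4) = -50*j^4 - 110*j^3 - 60*j^2 - 10*j - 10
(5) = -3*y^5*z - 3*y^5 - 8*y^4*z^2 - 8*y^4*z - 6*y^3*z^3 - 6*y^3*z^2 + 150*y^3*z + 150*y^3 + 5*y^2*z^2 + 5*y^2*z + y*z^5 + y*z^4 - 5*y*z^3 - 5*y*z^2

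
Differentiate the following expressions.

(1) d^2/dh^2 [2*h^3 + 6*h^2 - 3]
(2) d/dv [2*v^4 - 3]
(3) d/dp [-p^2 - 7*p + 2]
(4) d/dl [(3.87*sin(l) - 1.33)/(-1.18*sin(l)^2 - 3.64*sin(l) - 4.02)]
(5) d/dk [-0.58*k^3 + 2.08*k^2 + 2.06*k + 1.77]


(1) = 12*h + 12
(2) = 8*v^3
(3) = -2*p - 7
(4) = (4.5666*sin(l)^2 - 3.1388*sin(l) - 20.3986)*cos(l)/(1.3924*sin(l)^4 + 8.5904*sin(l)^3 + 22.7368*sin(l)^2 + 29.2656*sin(l) + 16.1604)
(5) = -1.74*k^2 + 4.16*k + 2.06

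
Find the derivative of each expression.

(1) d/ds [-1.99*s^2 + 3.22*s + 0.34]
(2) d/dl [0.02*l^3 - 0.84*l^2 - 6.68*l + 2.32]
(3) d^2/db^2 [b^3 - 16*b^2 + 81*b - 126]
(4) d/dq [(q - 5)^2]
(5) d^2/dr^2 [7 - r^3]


(1) = 3.22 - 3.98*s
(2) = 0.06*l^2 - 1.68*l - 6.68
(3) = 6*b - 32
(4) = 2*q - 10
(5) = -6*r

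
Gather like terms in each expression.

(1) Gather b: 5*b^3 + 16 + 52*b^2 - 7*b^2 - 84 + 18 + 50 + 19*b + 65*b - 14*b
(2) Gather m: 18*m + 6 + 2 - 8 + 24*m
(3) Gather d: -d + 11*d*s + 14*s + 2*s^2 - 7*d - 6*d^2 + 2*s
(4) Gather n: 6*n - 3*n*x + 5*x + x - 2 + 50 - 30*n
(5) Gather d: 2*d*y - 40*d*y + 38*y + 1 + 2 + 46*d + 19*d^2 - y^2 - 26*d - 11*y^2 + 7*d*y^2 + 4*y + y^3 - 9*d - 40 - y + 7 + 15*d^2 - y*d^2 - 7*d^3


(1) = 5*b^3 + 45*b^2 + 70*b
(2) = 42*m
(3) = -6*d^2 + d*(11*s - 8) + 2*s^2 + 16*s
(4) = n*(-3*x - 24) + 6*x + 48
(5) = -7*d^3 + d^2*(34 - y) + d*(7*y^2 - 38*y + 11) + y^3 - 12*y^2 + 41*y - 30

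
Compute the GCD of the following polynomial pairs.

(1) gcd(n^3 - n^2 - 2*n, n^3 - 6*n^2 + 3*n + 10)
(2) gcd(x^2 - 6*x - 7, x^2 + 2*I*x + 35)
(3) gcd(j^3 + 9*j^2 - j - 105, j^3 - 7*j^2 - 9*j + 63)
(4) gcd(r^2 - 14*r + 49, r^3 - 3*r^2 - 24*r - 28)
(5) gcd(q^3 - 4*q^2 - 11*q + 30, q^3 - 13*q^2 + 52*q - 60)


(1) = gcd(n*(n - 2)*(n + 1), (n - 5)*(n - 2)*(n + 1)) = n^2 - n - 2
(2) = 1
(3) = j - 3
(4) = gcd((r - 7)^2, (r - 7)*(r + 2)^2) = r - 7
(5) = gcd((q - 5)*(q - 2)*(q + 3), (q - 6)*(q - 5)*(q - 2)) = q^2 - 7*q + 10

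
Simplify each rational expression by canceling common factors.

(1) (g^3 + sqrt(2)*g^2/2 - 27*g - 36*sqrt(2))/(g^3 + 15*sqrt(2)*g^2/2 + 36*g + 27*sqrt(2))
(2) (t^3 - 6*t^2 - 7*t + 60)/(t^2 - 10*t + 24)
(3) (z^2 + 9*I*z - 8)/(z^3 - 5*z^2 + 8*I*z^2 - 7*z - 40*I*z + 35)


(1) = (4*g - 16*sqrt(2))/(4*g + 12*sqrt(2))
(2) = (t^2 - 2*t - 15)/(t - 6)
(3) = (z + 8*I)/(z^2 + z*(-5 + 7*I) - 35*I)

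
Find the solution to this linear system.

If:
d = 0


Then:
d = 0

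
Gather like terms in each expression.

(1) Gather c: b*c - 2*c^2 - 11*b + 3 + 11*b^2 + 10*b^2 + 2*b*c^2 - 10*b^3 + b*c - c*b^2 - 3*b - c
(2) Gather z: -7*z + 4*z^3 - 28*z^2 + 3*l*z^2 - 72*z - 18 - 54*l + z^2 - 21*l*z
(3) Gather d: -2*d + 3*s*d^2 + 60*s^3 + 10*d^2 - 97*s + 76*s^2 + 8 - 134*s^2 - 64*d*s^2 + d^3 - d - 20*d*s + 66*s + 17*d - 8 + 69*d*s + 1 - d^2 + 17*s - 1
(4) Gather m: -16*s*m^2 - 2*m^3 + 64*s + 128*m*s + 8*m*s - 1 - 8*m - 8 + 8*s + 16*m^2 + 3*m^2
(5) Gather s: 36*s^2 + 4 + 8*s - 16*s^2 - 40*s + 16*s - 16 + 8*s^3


(1) = -10*b^3 + 21*b^2 - 14*b + c^2*(2*b - 2) + c*(-b^2 + 2*b - 1) + 3
(2) = -54*l + 4*z^3 + z^2*(3*l - 27) + z*(-21*l - 79) - 18
(3) = d^3 + d^2*(3*s + 9) + d*(-64*s^2 + 49*s + 14) + 60*s^3 - 58*s^2 - 14*s
(4) = -2*m^3 + m^2*(19 - 16*s) + m*(136*s - 8) + 72*s - 9
(5) = 8*s^3 + 20*s^2 - 16*s - 12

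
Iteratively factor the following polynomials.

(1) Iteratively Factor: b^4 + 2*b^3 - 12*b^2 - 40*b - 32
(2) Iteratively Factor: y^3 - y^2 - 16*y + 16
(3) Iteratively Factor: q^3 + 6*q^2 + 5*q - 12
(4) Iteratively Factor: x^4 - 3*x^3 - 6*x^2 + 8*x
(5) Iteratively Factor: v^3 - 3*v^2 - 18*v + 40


(1) = (b + 2)*(b^3 - 12*b - 16) = (b - 4)*(b + 2)*(b^2 + 4*b + 4) = (b - 4)*(b + 2)^2*(b + 2)
(2) = (y - 1)*(y^2 - 16) = (y - 4)*(y - 1)*(y + 4)
(3) = (q + 3)*(q^2 + 3*q - 4) = (q - 1)*(q + 3)*(q + 4)
(4) = (x - 1)*(x^3 - 2*x^2 - 8*x) = (x - 1)*(x + 2)*(x^2 - 4*x) = x*(x - 1)*(x + 2)*(x - 4)
(5) = (v + 4)*(v^2 - 7*v + 10) = (v - 5)*(v + 4)*(v - 2)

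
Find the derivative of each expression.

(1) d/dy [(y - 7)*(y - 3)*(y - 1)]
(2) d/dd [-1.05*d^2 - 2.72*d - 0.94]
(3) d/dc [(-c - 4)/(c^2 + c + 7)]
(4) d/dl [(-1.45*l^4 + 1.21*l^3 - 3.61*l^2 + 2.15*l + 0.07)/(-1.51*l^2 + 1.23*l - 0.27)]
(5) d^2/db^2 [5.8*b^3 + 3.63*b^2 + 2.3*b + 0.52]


(1) = 3*y^2 - 22*y + 31
(2) = -2.1*d - 2.72
(3) = (-c^2 - c + (c + 4)*(2*c + 1) - 7)/(c^2 + c + 7)^2
(4) = (4.379*l^5 - 7.1776*l^4 + 4.5426*l^3 - 2.1739*l^2 + 2.1608*l - 0.6666)/(2.2801*l^4 - 3.7146*l^3 + 2.3283*l^2 - 0.6642*l + 0.0729)
(5) = 34.8*b + 7.26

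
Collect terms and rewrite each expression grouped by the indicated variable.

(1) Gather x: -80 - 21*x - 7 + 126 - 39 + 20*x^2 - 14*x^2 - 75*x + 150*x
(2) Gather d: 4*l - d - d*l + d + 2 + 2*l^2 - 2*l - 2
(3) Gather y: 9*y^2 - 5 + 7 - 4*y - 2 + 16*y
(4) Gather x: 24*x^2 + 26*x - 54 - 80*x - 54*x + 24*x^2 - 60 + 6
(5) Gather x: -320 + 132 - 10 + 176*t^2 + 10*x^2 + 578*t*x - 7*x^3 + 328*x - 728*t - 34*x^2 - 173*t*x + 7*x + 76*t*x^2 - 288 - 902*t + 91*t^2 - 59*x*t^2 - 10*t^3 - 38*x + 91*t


(1) = 6*x^2 + 54*x
(2) = -d*l + 2*l^2 + 2*l
(3) = 9*y^2 + 12*y
(4) = 48*x^2 - 108*x - 108
(5) = -10*t^3 + 267*t^2 - 1539*t - 7*x^3 + x^2*(76*t - 24) + x*(-59*t^2 + 405*t + 297) - 486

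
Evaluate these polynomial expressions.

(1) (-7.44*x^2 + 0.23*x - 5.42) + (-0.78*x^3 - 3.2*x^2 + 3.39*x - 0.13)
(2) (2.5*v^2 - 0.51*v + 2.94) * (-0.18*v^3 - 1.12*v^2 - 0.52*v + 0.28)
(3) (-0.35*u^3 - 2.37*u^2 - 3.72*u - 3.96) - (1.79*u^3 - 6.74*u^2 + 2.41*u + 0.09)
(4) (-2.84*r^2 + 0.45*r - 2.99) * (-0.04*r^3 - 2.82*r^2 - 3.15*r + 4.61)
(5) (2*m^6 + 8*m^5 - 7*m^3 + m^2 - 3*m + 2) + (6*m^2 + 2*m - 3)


(1) = -0.78*x^3 - 10.64*x^2 + 3.62*x - 5.55
(2) = -0.45*v^5 - 2.7082*v^4 - 1.258*v^3 - 2.3276*v^2 - 1.6716*v + 0.8232
(3) = -2.14*u^3 + 4.37*u^2 - 6.13*u - 4.05
(4) = 0.1136*r^5 + 7.9908*r^4 + 7.7966*r^3 - 6.0781*r^2 + 11.493*r - 13.7839
(5) = 2*m^6 + 8*m^5 - 7*m^3 + 7*m^2 - m - 1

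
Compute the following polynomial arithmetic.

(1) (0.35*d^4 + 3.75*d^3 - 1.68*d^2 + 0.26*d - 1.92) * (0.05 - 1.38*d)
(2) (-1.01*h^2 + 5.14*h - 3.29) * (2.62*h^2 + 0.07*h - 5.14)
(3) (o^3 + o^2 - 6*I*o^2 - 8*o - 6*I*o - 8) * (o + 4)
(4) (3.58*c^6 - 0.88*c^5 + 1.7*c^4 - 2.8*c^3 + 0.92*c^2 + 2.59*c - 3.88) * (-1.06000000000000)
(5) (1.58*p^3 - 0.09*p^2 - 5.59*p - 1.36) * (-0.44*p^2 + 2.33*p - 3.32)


(1) = -0.483*d^5 - 5.1575*d^4 + 2.5059*d^3 - 0.4428*d^2 + 2.6626*d - 0.096
(2) = -2.6462*h^4 + 13.3961*h^3 - 3.0686*h^2 - 26.6499*h + 16.9106
(3) = o^4 + 5*o^3 - 6*I*o^3 - 4*o^2 - 30*I*o^2 - 40*o - 24*I*o - 32
(4) = -3.7948*c^6 + 0.9328*c^5 - 1.802*c^4 + 2.968*c^3 - 0.9752*c^2 - 2.7454*c + 4.1128
(5) = -0.6952*p^5 + 3.721*p^4 - 2.9957*p^3 - 12.1275*p^2 + 15.39*p + 4.5152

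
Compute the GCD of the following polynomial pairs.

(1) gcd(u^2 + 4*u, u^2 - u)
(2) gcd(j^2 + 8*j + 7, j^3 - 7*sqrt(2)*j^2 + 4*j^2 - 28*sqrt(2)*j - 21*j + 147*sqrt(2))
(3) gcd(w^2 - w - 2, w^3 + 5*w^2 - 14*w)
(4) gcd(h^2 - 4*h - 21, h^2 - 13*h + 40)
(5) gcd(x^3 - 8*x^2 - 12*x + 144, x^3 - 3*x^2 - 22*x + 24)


(1) = gcd(u*(u + 4), u*(u - 1)) = u
(2) = gcd((j + 1)*(j + 7), (j - 3)*(j + 7)*(j - 7*sqrt(2))) = j + 7
(3) = w - 2
(4) = 1
(5) = x^2 - 2*x - 24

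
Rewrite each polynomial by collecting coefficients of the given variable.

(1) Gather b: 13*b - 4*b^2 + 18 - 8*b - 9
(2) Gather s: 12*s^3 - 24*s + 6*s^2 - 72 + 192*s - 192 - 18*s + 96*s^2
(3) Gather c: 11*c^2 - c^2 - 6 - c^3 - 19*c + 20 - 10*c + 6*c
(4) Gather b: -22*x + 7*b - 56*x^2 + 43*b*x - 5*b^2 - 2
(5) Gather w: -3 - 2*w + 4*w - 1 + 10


(1) = -4*b^2 + 5*b + 9
(2) = 12*s^3 + 102*s^2 + 150*s - 264
(3) = -c^3 + 10*c^2 - 23*c + 14
(4) = -5*b^2 + b*(43*x + 7) - 56*x^2 - 22*x - 2
(5) = 2*w + 6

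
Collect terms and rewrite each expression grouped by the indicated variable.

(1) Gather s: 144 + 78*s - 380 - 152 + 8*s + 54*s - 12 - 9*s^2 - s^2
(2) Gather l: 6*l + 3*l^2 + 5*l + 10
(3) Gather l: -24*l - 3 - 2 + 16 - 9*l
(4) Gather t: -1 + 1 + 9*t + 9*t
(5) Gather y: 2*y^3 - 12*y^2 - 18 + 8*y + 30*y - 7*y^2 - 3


(1) = -10*s^2 + 140*s - 400
(2) = 3*l^2 + 11*l + 10
(3) = 11 - 33*l
(4) = 18*t
(5) = 2*y^3 - 19*y^2 + 38*y - 21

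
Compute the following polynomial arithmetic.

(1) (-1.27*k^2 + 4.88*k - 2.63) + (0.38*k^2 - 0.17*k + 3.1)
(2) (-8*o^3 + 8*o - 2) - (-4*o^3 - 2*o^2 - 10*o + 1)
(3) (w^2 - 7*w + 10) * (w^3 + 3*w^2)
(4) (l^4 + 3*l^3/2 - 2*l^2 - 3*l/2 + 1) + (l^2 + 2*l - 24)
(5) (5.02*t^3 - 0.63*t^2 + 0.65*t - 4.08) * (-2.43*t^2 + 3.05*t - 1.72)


(1) = -0.89*k^2 + 4.71*k + 0.47
(2) = -4*o^3 + 2*o^2 + 18*o - 3
(3) = w^5 - 4*w^4 - 11*w^3 + 30*w^2
(4) = l^4 + 3*l^3/2 - l^2 + l/2 - 23
(5) = -12.1986*t^5 + 16.8419*t^4 - 12.1354*t^3 + 12.9805*t^2 - 13.562*t + 7.0176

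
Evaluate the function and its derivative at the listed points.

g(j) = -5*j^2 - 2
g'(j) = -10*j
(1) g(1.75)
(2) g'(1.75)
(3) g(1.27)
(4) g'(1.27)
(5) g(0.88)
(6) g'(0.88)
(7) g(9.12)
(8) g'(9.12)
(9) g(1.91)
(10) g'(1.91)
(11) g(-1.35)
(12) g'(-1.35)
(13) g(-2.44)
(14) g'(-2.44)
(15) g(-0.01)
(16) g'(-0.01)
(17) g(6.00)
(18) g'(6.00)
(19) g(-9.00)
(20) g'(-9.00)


(1) = -17.31
(2) = -17.50
(3) = -10.06
(4) = -12.70
(5) = -5.87
(6) = -8.80
(7) = -417.87
(8) = -91.20
(9) = -20.24
(10) = -19.10
(11) = -11.11
(12) = 13.50
(13) = -31.77
(14) = 24.40
(15) = -2.00
(16) = 0.10
(17) = -182.00
(18) = -60.00
(19) = -407.00
(20) = 90.00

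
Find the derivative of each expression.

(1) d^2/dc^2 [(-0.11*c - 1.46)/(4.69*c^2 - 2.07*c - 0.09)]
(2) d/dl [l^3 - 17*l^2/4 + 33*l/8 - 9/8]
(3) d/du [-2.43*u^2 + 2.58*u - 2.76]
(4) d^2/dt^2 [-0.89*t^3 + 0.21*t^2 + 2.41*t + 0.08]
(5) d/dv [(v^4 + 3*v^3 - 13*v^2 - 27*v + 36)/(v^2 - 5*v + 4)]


(1) = ((0.11*c + 1.46)*(9.38*c - 2.07)*(18.76*c - 4.14) + (3.0954*c + 13.2394)*(-4.69*c^2 + 2.07*c + 0.09))/(-4.69*c^2 + 2.07*c + 0.09)^3
(2) = 3*l^2 - 17*l/2 + 33/8
(3) = 2.58 - 4.86*u
(4) = 0.42 - 5.34*t
(5) = 2*(v^3 - 4*v^2 - 16*v + 36)/(v^2 - 8*v + 16)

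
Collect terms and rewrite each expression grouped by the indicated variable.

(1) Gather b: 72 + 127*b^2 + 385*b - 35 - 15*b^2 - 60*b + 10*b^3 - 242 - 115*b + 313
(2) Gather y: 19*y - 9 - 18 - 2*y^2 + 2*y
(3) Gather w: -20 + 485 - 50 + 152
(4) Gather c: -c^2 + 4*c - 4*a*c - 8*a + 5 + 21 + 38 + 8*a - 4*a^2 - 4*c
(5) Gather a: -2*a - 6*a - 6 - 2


(1) = 10*b^3 + 112*b^2 + 210*b + 108
(2) = -2*y^2 + 21*y - 27
(3) = 567
(4) = -4*a^2 - 4*a*c - c^2 + 64
(5) = -8*a - 8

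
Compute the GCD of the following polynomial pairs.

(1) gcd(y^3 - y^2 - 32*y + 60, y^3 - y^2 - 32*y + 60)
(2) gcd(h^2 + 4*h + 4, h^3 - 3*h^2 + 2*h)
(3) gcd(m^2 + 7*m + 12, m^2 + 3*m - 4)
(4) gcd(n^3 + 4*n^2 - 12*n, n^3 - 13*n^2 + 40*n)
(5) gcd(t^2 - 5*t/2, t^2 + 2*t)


(1) = y^3 - y^2 - 32*y + 60
(2) = 1
(3) = gcd((m + 3)*(m + 4), (m - 1)*(m + 4)) = m + 4
(4) = gcd(n*(n - 2)*(n + 6), n*(n - 8)*(n - 5)) = n
(5) = t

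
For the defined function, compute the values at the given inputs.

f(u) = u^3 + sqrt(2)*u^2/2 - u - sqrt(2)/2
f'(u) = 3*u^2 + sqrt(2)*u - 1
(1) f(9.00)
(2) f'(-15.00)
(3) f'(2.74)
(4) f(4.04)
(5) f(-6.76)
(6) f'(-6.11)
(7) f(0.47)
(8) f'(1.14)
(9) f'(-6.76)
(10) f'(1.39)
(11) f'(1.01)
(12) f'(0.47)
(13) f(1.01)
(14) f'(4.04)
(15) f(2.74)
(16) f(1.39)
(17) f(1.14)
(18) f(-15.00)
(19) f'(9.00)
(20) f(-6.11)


(1) = 776.57
(2) = 652.79
(3) = 25.40
(4) = 72.73
(5) = -270.55
(6) = 102.36
(7) = -0.92
(8) = 4.51
(9) = 126.53
(10) = 6.76
(11) = 3.49
(12) = 0.33
(13) = 0.03
(14) = 53.68
(15) = 22.43
(16) = 1.95
(17) = 0.55
(18) = -3201.61
(19) = 254.73
(20) = -196.30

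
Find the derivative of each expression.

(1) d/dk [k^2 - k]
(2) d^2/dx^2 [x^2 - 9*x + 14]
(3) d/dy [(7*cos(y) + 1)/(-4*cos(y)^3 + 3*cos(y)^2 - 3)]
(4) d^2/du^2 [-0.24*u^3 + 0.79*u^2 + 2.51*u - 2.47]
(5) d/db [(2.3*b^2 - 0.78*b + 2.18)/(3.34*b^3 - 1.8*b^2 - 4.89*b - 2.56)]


(1) = 2*k - 1
(2) = 2
(3) = (-36*cos(y) + 9*cos(2*y)/2 - 14*cos(3*y) + 51/2)*sin(y)/(4*cos(y)^3 - 3*cos(y)^2 + 3)^2
(4) = 1.58 - 1.44*u
(5) = (-7.682*b^4 + 5.2104*b^3 - 34.4946*b^2 - 3.928*b + 12.657)/(11.1556*b^6 - 12.024*b^5 - 29.4252*b^4 + 0.5032*b^3 + 33.1281*b^2 + 25.0368*b + 6.5536)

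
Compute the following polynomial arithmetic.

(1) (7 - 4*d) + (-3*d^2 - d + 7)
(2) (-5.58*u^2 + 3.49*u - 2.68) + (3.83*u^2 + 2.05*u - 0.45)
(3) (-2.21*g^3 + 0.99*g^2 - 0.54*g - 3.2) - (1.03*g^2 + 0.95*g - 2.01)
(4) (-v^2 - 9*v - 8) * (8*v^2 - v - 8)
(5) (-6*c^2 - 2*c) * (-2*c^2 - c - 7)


(1) = -3*d^2 - 5*d + 14
(2) = -1.75*u^2 + 5.54*u - 3.13
(3) = -2.21*g^3 - 0.04*g^2 - 1.49*g - 1.19
(4) = -8*v^4 - 71*v^3 - 47*v^2 + 80*v + 64
(5) = 12*c^4 + 10*c^3 + 44*c^2 + 14*c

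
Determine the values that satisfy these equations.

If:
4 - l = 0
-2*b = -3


Then:
b = 3/2
l = 4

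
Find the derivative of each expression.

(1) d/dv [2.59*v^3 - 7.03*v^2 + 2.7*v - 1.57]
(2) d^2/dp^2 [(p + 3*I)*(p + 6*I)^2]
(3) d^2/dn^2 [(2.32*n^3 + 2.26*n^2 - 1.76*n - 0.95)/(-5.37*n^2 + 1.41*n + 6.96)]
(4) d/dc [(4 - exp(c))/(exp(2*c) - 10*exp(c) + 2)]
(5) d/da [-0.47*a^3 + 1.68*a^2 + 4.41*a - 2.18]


(1) = 7.77*v^2 - 14.06*v + 2.7
(2) = 6*p + 30*I
(3) = (-115.363908*n^3 - 479.042694*n^2 - 322.78365*n - 178.709634)/(154.854153*n^6 - 121.980087*n^5 - 570.086181*n^4 + 313.390971*n^3 + 738.882648*n^2 - 204.907968*n - 337.153536)
(4) = (2*(exp(c) - 5)*(exp(c) - 4) - exp(2*c) + 10*exp(c) - 2)*exp(c)/(exp(2*c) - 10*exp(c) + 2)^2
(5) = -1.41*a^2 + 3.36*a + 4.41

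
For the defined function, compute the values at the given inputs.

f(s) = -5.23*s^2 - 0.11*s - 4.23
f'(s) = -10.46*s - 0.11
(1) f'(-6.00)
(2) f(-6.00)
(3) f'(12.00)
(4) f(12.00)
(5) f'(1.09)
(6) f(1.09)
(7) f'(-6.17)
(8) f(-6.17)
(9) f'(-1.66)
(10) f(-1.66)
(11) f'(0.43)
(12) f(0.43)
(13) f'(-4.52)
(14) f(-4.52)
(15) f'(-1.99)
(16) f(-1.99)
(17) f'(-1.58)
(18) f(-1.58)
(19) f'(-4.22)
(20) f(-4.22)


(1) = 62.65
(2) = -191.85
(3) = -125.63
(4) = -758.67
(5) = -11.51
(6) = -10.56
(7) = 64.43
(8) = -202.65
(9) = 17.25
(10) = -18.46
(11) = -4.61
(12) = -5.24
(13) = 47.17
(14) = -110.58
(15) = 20.71
(16) = -24.72
(17) = 16.42
(18) = -17.11
(19) = 44.03
(20) = -96.90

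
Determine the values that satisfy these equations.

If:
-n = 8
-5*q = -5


Then:
n = -8
q = 1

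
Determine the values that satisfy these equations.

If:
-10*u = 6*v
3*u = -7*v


Then:
u = 0
v = 0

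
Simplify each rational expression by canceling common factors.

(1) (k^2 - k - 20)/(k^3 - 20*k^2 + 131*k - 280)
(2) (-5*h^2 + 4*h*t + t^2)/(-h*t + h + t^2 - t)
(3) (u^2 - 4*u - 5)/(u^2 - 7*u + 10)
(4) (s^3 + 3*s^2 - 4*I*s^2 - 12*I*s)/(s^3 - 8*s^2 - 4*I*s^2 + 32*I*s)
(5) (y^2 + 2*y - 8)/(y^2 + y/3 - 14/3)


(1) = (k + 4)/(k^2 - 15*k + 56)
(2) = (5*h + t)/(t - 1)
(3) = (u + 1)/(u - 2)
(4) = (s + 3)/(s - 8)
(5) = (3*y + 12)/(3*y + 7)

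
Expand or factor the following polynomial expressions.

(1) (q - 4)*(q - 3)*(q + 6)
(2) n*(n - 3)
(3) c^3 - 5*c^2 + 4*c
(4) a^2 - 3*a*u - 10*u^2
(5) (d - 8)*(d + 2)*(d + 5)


(1) = q^3 - q^2 - 30*q + 72
(2) = n^2 - 3*n
(3) = c*(c - 4)*(c - 1)
(4) = (a - 5*u)*(a + 2*u)
(5) = d^3 - d^2 - 46*d - 80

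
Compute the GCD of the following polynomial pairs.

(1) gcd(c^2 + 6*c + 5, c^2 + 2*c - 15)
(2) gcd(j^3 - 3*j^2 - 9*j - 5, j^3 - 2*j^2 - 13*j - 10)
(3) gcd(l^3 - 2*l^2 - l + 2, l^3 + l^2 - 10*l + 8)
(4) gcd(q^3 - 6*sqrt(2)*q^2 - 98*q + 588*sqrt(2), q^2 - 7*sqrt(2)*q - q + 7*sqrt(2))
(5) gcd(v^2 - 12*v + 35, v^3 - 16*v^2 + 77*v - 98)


(1) = gcd((c + 1)*(c + 5), (c - 3)*(c + 5)) = c + 5
(2) = gcd((j - 5)*(j + 1)^2, (j - 5)*(j + 1)*(j + 2)) = j^2 - 4*j - 5
(3) = gcd((l - 2)*(l - 1)*(l + 1), (l - 2)*(l - 1)*(l + 4)) = l^2 - 3*l + 2
(4) = gcd((q - 7*sqrt(2))*(q - 6*sqrt(2))*(q + 7*sqrt(2)), (q - 1)*(q - 7*sqrt(2))) = q - 7*sqrt(2)
(5) = v - 7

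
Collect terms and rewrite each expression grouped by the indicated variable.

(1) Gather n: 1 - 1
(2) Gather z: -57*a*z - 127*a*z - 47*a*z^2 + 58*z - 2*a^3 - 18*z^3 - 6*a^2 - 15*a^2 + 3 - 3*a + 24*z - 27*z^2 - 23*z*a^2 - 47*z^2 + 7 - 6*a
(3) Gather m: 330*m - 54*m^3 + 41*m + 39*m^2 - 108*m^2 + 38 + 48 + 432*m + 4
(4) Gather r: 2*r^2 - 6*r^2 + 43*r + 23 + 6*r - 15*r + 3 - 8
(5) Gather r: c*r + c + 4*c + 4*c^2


(1) = 0
(2) = -2*a^3 - 21*a^2 - 9*a - 18*z^3 + z^2*(-47*a - 74) + z*(-23*a^2 - 184*a + 82) + 10
(3) = -54*m^3 - 69*m^2 + 803*m + 90
(4) = -4*r^2 + 34*r + 18
(5) = 4*c^2 + c*r + 5*c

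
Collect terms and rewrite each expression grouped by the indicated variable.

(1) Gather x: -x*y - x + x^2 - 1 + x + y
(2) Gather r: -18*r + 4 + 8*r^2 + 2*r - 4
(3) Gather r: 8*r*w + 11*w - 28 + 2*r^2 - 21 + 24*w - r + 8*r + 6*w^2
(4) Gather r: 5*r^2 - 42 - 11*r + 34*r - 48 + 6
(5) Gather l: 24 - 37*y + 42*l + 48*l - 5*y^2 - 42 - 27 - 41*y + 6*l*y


(1) = x^2 - x*y + y - 1
(2) = 8*r^2 - 16*r
(3) = 2*r^2 + r*(8*w + 7) + 6*w^2 + 35*w - 49
(4) = 5*r^2 + 23*r - 84
(5) = l*(6*y + 90) - 5*y^2 - 78*y - 45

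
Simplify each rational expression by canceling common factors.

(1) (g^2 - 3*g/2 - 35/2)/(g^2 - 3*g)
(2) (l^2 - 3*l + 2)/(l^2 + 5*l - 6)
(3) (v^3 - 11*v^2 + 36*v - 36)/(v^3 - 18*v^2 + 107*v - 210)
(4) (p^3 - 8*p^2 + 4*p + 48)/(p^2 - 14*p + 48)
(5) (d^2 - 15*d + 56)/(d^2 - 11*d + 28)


(1) = (2*g^2 - 3*g - 35)/(2*g^2 - 6*g)
(2) = (l - 2)/(l + 6)
(3) = (v^2 - 5*v + 6)/(v^2 - 12*v + 35)
(4) = (p^2 - 2*p - 8)/(p - 8)
(5) = (d - 8)/(d - 4)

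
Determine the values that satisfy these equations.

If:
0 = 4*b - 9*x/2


Then:
b = 9*x/8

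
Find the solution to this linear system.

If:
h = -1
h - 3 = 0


Then:
No Solution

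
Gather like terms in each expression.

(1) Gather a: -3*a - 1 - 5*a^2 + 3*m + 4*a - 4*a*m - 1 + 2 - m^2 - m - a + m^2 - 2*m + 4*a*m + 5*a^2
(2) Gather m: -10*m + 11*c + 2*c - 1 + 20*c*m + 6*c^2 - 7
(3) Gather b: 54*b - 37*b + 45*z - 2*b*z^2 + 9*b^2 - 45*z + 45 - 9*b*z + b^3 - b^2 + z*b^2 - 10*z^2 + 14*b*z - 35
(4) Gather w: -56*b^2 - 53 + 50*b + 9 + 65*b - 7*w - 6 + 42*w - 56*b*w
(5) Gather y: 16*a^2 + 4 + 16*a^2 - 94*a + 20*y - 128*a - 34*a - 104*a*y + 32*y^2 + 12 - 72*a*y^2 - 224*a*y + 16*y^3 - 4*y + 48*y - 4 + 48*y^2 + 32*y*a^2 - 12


(1) = 0
(2) = 6*c^2 + 13*c + m*(20*c - 10) - 8
(3) = b^3 + b^2*(z + 8) + b*(-2*z^2 + 5*z + 17) - 10*z^2 + 10
(4) = -56*b^2 + 115*b + w*(35 - 56*b) - 50
(5) = 32*a^2 - 256*a + 16*y^3 + y^2*(80 - 72*a) + y*(32*a^2 - 328*a + 64)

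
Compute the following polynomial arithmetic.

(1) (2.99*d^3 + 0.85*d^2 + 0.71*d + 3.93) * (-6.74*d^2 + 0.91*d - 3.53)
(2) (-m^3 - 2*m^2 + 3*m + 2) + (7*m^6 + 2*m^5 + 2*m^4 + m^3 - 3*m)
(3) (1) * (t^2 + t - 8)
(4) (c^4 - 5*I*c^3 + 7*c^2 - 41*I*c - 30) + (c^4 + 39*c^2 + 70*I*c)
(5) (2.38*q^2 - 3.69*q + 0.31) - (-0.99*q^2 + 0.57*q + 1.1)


(1) = -20.1526*d^5 - 3.0081*d^4 - 14.5666*d^3 - 28.8426*d^2 + 1.07*d - 13.8729
(2) = 7*m^6 + 2*m^5 + 2*m^4 - 2*m^2 + 2
(3) = t^2 + t - 8
(4) = 2*c^4 - 5*I*c^3 + 46*c^2 + 29*I*c - 30
(5) = 3.37*q^2 - 4.26*q - 0.79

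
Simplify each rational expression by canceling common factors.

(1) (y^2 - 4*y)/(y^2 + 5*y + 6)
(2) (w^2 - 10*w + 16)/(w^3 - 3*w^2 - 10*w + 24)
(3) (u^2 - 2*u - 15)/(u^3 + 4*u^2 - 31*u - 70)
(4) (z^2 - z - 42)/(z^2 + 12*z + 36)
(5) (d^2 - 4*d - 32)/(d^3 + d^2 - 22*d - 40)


(1) = (y^2 - 4*y)/(y^2 + 5*y + 6)
(2) = (w - 8)/(w^2 - w - 12)
(3) = (u + 3)/(u^2 + 9*u + 14)
(4) = (z - 7)/(z + 6)
(5) = (d - 8)/(d^2 - 3*d - 10)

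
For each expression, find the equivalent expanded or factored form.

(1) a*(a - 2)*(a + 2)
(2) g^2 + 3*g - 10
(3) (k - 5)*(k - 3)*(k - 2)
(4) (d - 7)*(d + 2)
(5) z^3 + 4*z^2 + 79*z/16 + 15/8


(1) = a^3 - 4*a
(2) = (g - 2)*(g + 5)
(3) = k^3 - 10*k^2 + 31*k - 30
(4) = d^2 - 5*d - 14
(5) = (z + 3/4)*(z + 5/4)*(z + 2)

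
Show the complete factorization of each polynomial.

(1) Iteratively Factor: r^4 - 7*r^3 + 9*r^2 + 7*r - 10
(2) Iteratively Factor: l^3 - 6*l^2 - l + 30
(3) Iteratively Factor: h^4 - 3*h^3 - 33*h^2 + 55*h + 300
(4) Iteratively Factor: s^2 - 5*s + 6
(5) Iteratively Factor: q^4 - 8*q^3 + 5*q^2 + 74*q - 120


(1) = (r - 5)*(r^3 - 2*r^2 - r + 2) = (r - 5)*(r + 1)*(r^2 - 3*r + 2) = (r - 5)*(r - 2)*(r + 1)*(r - 1)
(2) = (l - 3)*(l^2 - 3*l - 10) = (l - 5)*(l - 3)*(l + 2)
(3) = (h + 4)*(h^3 - 7*h^2 - 5*h + 75) = (h - 5)*(h + 4)*(h^2 - 2*h - 15) = (h - 5)^2*(h + 4)*(h + 3)
(4) = (s - 2)*(s - 3)
(5) = (q - 4)*(q^3 - 4*q^2 - 11*q + 30) = (q - 5)*(q - 4)*(q^2 + q - 6) = (q - 5)*(q - 4)*(q - 2)*(q + 3)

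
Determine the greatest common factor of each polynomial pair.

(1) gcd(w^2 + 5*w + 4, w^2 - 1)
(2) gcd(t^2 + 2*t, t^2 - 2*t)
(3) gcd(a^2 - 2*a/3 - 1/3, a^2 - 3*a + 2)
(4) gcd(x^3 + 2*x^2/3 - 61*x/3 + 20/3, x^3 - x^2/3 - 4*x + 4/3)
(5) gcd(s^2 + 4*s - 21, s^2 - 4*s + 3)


(1) = w + 1
(2) = t
(3) = gcd((a - 1)*(a + 1/3), (a - 2)*(a - 1)) = a - 1
(4) = x - 1/3
(5) = gcd((s - 3)*(s + 7), (s - 3)*(s - 1)) = s - 3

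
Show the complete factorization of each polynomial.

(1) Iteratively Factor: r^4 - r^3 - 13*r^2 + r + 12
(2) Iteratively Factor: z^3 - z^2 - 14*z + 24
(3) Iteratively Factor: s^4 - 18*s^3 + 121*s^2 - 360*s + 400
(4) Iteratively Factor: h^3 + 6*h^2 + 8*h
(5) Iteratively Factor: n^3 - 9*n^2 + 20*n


(1) = (r + 1)*(r^3 - 2*r^2 - 11*r + 12) = (r - 4)*(r + 1)*(r^2 + 2*r - 3) = (r - 4)*(r + 1)*(r + 3)*(r - 1)
(2) = (z - 3)*(z^2 + 2*z - 8) = (z - 3)*(z - 2)*(z + 4)
(3) = (s - 5)*(s^3 - 13*s^2 + 56*s - 80) = (s - 5)*(s - 4)*(s^2 - 9*s + 20) = (s - 5)*(s - 4)^2*(s - 5)
(4) = (h + 2)*(h^2 + 4*h) = h*(h + 2)*(h + 4)
(5) = (n - 4)*(n^2 - 5*n) = (n - 5)*(n - 4)*(n)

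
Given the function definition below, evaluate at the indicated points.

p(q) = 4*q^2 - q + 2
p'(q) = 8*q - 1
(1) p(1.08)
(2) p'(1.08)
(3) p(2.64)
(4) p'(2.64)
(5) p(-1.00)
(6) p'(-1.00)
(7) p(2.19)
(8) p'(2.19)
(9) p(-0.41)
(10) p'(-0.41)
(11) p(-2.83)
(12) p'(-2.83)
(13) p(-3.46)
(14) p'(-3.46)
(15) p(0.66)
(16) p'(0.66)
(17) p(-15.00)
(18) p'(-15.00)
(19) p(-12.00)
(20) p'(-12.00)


(1) = 5.59
(2) = 7.64
(3) = 27.24
(4) = 20.12
(5) = 7.00
(6) = -9.00
(7) = 18.99
(8) = 16.52
(9) = 3.08
(10) = -4.28
(11) = 36.87
(12) = -23.64
(13) = 53.35
(14) = -28.68
(15) = 3.08
(16) = 4.28
(17) = 917.00
(18) = -121.00
(19) = 590.00
(20) = -97.00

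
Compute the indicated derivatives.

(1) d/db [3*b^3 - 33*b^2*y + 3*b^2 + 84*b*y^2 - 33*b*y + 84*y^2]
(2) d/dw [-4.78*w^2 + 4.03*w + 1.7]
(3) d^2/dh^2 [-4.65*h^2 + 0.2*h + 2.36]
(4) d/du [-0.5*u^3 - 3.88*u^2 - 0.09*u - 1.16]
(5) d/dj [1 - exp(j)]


(1) = 9*b^2 - 66*b*y + 6*b + 84*y^2 - 33*y
(2) = 4.03 - 9.56*w
(3) = -9.30000000000000
(4) = -1.5*u^2 - 7.76*u - 0.09
(5) = -exp(j)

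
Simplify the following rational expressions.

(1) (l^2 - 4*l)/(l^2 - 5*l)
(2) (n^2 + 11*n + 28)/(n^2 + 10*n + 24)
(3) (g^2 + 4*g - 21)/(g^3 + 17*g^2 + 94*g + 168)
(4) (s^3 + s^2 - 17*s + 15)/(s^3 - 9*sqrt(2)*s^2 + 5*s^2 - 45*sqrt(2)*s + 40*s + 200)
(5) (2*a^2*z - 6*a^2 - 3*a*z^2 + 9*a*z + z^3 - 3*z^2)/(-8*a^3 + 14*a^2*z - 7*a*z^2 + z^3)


(1) = (l - 4)/(l - 5)
(2) = (n + 7)/(n + 6)
(3) = (g - 3)/(g^2 + 10*g + 24)
(4) = (s^2 - 4*s + 3)/(s^2 - 9*sqrt(2)*s + 40)
(5) = (z - 3)/(-4*a + z)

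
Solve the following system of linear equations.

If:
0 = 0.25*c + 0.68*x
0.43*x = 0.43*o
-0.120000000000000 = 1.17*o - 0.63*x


Then:
c = 0.60
o = -0.22
x = -0.22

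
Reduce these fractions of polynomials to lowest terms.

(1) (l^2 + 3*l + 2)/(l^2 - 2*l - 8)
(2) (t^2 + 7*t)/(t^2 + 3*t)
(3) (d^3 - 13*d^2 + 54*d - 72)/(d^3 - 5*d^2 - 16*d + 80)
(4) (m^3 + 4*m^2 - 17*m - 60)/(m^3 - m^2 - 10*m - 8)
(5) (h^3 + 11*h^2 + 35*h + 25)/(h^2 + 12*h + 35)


(1) = (l + 1)/(l - 4)
(2) = (t + 7)/(t + 3)
(3) = (d^2 - 9*d + 18)/(d^2 - d - 20)
(4) = (m^2 + 8*m + 15)/(m^2 + 3*m + 2)
(5) = (h^2 + 6*h + 5)/(h + 7)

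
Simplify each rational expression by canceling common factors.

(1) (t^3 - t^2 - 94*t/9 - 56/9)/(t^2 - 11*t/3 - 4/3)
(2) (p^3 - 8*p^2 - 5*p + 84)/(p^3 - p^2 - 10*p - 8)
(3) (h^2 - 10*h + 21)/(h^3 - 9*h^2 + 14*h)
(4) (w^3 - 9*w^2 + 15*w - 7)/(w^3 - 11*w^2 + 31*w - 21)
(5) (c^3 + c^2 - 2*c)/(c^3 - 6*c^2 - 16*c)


(1) = (9*t^2 + 27*t + 14)/(9*t + 3)
(2) = (p^2 - 4*p - 21)/(p^2 + 3*p + 2)
(3) = (h - 3)/(h^2 - 2*h)
(4) = (w - 1)/(w - 3)
(5) = (c - 1)/(c - 8)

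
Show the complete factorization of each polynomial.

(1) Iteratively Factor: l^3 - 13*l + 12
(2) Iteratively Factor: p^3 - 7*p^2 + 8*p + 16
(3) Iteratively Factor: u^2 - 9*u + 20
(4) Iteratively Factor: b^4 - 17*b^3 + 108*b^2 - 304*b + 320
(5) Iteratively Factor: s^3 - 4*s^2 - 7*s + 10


(1) = (l - 3)*(l^2 + 3*l - 4) = (l - 3)*(l - 1)*(l + 4)
(2) = (p - 4)*(p^2 - 3*p - 4) = (p - 4)*(p + 1)*(p - 4)
(3) = (u - 4)*(u - 5)
(4) = (b - 4)*(b^3 - 13*b^2 + 56*b - 80) = (b - 4)^2*(b^2 - 9*b + 20) = (b - 5)*(b - 4)^2*(b - 4)
(5) = (s - 1)*(s^2 - 3*s - 10) = (s - 1)*(s + 2)*(s - 5)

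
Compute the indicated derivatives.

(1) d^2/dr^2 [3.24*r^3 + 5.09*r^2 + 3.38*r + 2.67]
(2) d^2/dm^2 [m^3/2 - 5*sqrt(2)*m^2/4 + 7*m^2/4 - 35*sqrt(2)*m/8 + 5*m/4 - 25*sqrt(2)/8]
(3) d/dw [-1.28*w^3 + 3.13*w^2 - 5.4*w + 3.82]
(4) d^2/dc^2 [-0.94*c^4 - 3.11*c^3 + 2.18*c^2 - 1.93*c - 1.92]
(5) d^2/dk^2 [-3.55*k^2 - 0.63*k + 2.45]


(1) = 19.44*r + 10.18
(2) = 3*m - 5*sqrt(2)/2 + 7/2
(3) = -3.84*w^2 + 6.26*w - 5.4
(4) = -11.28*c^2 - 18.66*c + 4.36
(5) = -7.10000000000000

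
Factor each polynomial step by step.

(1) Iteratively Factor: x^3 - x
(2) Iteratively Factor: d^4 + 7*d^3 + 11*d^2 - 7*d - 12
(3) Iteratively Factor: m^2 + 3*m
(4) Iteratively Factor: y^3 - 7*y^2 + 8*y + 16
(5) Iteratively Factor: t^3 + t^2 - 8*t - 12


(1) = (x + 1)*(x^2 - x) = (x - 1)*(x + 1)*(x)
(2) = (d - 1)*(d^3 + 8*d^2 + 19*d + 12) = (d - 1)*(d + 4)*(d^2 + 4*d + 3) = (d - 1)*(d + 1)*(d + 4)*(d + 3)
(3) = (m + 3)*(m)
(4) = (y + 1)*(y^2 - 8*y + 16) = (y - 4)*(y + 1)*(y - 4)
(5) = (t + 2)*(t^2 - t - 6) = (t - 3)*(t + 2)*(t + 2)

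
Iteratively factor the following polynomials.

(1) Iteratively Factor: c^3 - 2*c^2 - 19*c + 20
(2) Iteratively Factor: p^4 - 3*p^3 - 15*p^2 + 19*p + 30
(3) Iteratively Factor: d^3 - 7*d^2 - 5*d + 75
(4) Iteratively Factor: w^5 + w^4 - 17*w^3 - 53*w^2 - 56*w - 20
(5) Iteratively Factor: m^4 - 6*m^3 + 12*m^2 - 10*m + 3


(1) = (c - 1)*(c^2 - c - 20) = (c - 5)*(c - 1)*(c + 4)
(2) = (p + 3)*(p^3 - 6*p^2 + 3*p + 10) = (p - 2)*(p + 3)*(p^2 - 4*p - 5) = (p - 2)*(p + 1)*(p + 3)*(p - 5)
(3) = (d - 5)*(d^2 - 2*d - 15) = (d - 5)^2*(d + 3)
(4) = (w + 2)*(w^4 - w^3 - 15*w^2 - 23*w - 10) = (w + 1)*(w + 2)*(w^3 - 2*w^2 - 13*w - 10) = (w + 1)*(w + 2)^2*(w^2 - 4*w - 5) = (w + 1)^2*(w + 2)^2*(w - 5)
(5) = (m - 1)*(m^3 - 5*m^2 + 7*m - 3) = (m - 1)^2*(m^2 - 4*m + 3) = (m - 1)^3*(m - 3)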